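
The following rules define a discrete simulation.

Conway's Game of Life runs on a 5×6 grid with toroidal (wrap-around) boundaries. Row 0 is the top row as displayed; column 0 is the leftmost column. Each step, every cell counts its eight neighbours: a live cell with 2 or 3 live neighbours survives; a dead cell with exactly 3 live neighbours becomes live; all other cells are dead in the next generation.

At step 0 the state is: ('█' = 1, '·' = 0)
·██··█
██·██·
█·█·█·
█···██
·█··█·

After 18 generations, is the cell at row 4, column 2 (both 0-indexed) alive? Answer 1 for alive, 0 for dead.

0) ·██··█
██·██·
█·█·█·
█···██
·█··█·
1) ·····█
····█·
··█···
█···█·
·████·
2) ··█··█
······
···█·█
····██
█████·
3) █·█·██
····█·
·····█
·█····
███···
4) █·█·█·
█··██·
······
·██···
··██··
5) ··█·█·
·█·██·
·███··
·███··
······
6) ··█·█·
·█··█·
█·····
·█·█··
·█····
7) ·███··
·█·█·█
███···
███···
·█·█··
8) ·█·█··
···██·
···█·█
···█··
···█··
9) ···█··
···█··
··██··
··██··
···██·
10) ··██··
···██·
····█·
······
····█·
11) ··█···
··█·█·
···██·
······
···█··
12) ··█···
··█·█·
···██·
···██·
······
13) ···█··
··█·█·
··█··█
···██·
···█··
14) ··███·
··█·█·
··█··█
··███·
··██··
15) ·█··█·
·██·██
·██··█
·█··█·
·█····
16) ·█·███
····██
·····█
·█····
███···
17) ·█·█··
···█··
█···██
·██···
···███
18) ···█··
█·██·█
██████
·██···
██·██·

0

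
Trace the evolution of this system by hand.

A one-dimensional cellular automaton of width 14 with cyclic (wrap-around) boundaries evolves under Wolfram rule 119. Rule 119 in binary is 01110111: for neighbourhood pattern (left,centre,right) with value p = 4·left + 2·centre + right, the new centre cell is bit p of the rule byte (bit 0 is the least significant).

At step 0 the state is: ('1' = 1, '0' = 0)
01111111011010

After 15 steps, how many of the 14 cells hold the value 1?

7

0) 01111111011010
1) 10000001101111
2) 11111110110000
3) 00000011011111
4) 11111101100001
5) 00000110111110
6) 11111011000011
7) 00001101111100
8) 11110110000111
9) 00011011111000
10) 11101100001111
11) 00110111110000
12) 11011000011111
13) 01101111100000
14) 10110000111111
15) 11011111000000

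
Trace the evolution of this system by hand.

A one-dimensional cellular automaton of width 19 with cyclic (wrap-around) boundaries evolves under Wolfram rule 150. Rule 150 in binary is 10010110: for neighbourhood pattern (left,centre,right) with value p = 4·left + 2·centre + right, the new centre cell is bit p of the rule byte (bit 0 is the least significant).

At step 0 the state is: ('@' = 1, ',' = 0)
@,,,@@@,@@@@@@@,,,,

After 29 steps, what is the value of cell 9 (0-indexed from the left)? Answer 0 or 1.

0

0) @,,,@@@,@@@@@@@,,,,
1) @@,@,@,,,@@@@@,@,,@
2) @,,@,@@,@,@@@,,@@@,
3) @@@@,,,,@,,@,@@,@,,
4) ,@@,@,,@@@@@,,,,@@@
5) ,,,,@@@,@@@,@,,@,@,
6) ,,,@,@,,,@,,@@@@,@@
7) @,@@,@@,@@@@,@@,,,,
8) @,,,,,,,,@@,,,,@,,@
9) ,@,,,,,,@,,@,,@@@@,
10) @@@,,,,@@@@@@@,@@,@
11) @@,@,,@,@@@@@,,,,,,
12) ,,,@@@@,,@@@,@,,,,@
13) @,@,@@,@@,@,,@@,,@@
14) ,,@,,,,,,,@@@,,@@,@
15) @@@@,,,,,@,@,@@,,,@
16) @@@,@,,,@@,@,,,@,@,
17) ,@,,@@,@,,,@@,@@,@,
18) @@@@,,,@@,@,,,,,,@@
19) @@@,@,@,,,@@,,,,@,@
20) @@,,@,@@,@,,@,,@@,,
21) ,,@@@,,,,@@@@@@,,@@
22) @@,@,@,,@,@@@@,@@,,
23) ,,,@,@@@@,,@@,,,,@@
24) @,@@,,@@,@@,,@,,@,,
25) @,,,@@,,,,,@@@@@@@@
26) ,@,@,,@,,,@,@@@@@@@
27) ,@,@@@@@,@@,,@@@@@,
28) @@,,@@@,,,,@@,@@@,@
29) @,@@,@,@,,@,,,,@,,,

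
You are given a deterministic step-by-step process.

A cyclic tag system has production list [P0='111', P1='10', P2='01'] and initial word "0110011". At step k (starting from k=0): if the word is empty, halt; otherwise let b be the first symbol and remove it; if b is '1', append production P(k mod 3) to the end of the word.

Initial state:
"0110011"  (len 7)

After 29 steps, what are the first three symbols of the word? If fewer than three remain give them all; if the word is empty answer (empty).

t=0: "0110011"  (len 7)
t=1: "110011"  (len 6)
t=2: "1001110"  (len 7)
t=3: "00111001"  (len 8)
t=4: "0111001"  (len 7)
t=5: "111001"  (len 6)
t=6: "1100101"  (len 7)
t=7: "100101111"  (len 9)
t=8: "0010111110"  (len 10)
t=9: "010111110"  (len 9)
t=10: "10111110"  (len 8)
t=11: "011111010"  (len 9)
t=12: "11111010"  (len 8)
t=13: "1111010111"  (len 10)
t=14: "11101011110"  (len 11)
t=15: "110101111001"  (len 12)
t=16: "10101111001111"  (len 14)
t=17: "010111100111110"  (len 15)
t=18: "10111100111110"  (len 14)
t=19: "0111100111110111"  (len 16)
t=20: "111100111110111"  (len 15)
t=21: "1110011111011101"  (len 16)
t=22: "110011111011101111"  (len 18)
t=23: "1001111101110111110"  (len 19)
t=24: "00111110111011111001"  (len 20)
t=25: "0111110111011111001"  (len 19)
t=26: "111110111011111001"  (len 18)
t=27: "1111011101111100101"  (len 19)
t=28: "111011101111100101111"  (len 21)
t=29: "1101110111110010111110"  (len 22)

110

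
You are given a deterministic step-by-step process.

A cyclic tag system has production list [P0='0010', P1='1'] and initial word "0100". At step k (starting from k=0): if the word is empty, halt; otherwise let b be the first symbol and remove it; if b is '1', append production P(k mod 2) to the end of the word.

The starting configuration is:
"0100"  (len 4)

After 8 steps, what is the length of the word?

k=0  "0100"  (len 4)
k=1  "100"  (len 3)
k=2  "001"  (len 3)
k=3  "01"  (len 2)
k=4  "1"  (len 1)
k=5  "0010"  (len 4)
k=6  "010"  (len 3)
k=7  "10"  (len 2)
k=8  "01"  (len 2)

2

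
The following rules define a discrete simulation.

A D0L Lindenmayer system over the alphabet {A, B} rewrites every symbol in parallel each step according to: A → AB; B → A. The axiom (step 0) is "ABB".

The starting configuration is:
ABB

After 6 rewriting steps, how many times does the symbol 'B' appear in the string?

step 0: ABB
step 1: ABAA
step 2: ABAABAB
step 3: ABAABABAABA
step 4: ABAABABAABAABABAAB
step 5: ABAABABAABAABABAABABAABAABABA
step 6: ABAABABAABAABABAABABAABAABABAABAABABAABABAABAAB

18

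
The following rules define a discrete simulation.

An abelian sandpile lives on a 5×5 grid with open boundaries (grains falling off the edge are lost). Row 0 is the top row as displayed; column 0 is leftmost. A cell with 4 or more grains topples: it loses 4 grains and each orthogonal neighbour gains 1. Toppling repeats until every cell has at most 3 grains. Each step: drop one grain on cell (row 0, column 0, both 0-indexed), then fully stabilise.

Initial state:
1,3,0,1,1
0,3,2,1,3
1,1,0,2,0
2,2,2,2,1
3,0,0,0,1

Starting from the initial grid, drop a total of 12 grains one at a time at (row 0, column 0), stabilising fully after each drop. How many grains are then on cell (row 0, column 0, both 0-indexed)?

3

[0] 1,3,0,1,1
0,3,2,1,3
1,1,0,2,0
2,2,2,2,1
3,0,0,0,1
[1] 2,3,0,1,1
0,3,2,1,3
1,1,0,2,0
2,2,2,2,1
3,0,0,0,1
[2] 3,3,0,1,1
0,3,2,1,3
1,1,0,2,0
2,2,2,2,1
3,0,0,0,1
[3] 1,1,1,1,1
2,0,3,1,3
1,2,0,2,0
2,2,2,2,1
3,0,0,0,1
[4] 2,1,1,1,1
2,0,3,1,3
1,2,0,2,0
2,2,2,2,1
3,0,0,0,1
[5] 3,1,1,1,1
2,0,3,1,3
1,2,0,2,0
2,2,2,2,1
3,0,0,0,1
[6] 0,2,1,1,1
3,0,3,1,3
1,2,0,2,0
2,2,2,2,1
3,0,0,0,1
[7] 1,2,1,1,1
3,0,3,1,3
1,2,0,2,0
2,2,2,2,1
3,0,0,0,1
[8] 2,2,1,1,1
3,0,3,1,3
1,2,0,2,0
2,2,2,2,1
3,0,0,0,1
[9] 3,2,1,1,1
3,0,3,1,3
1,2,0,2,0
2,2,2,2,1
3,0,0,0,1
[10] 1,3,1,1,1
0,1,3,1,3
2,2,0,2,0
2,2,2,2,1
3,0,0,0,1
[11] 2,3,1,1,1
0,1,3,1,3
2,2,0,2,0
2,2,2,2,1
3,0,0,0,1
[12] 3,3,1,1,1
0,1,3,1,3
2,2,0,2,0
2,2,2,2,1
3,0,0,0,1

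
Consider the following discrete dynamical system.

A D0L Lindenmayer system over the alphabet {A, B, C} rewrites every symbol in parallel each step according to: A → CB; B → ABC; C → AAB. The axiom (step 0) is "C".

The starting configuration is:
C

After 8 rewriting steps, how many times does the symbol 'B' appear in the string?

[0] C
[1] AAB
[2] CBCBABC
[3] AABABCAABABCCBABCAAB
[4] CBCBABCCBABCAABCBCBABCCBABCAABAABABCCBABCAABCBCBABC
[5] AABABCAABABCCBABCAABAABABCCBABCAABCBCBABCAABABCAABABCCBABC…BCCBCBABCCBABCAABAABABCCBABCAABCBCBABCAABABCAABABCCBABCAAB  (len 138)
[6] CBCBABCCBABCAABCBCBABCCBABCAABAABABCCBABCAABCBCBABCCBCBABC…BABCAABCBCBABCCBABCAABCBCBABCCBABCAABAABABCCBABCAABCBCBABC  (len 362)
[7] AABABCAABABCCBABCAABAABABCCBABCAABCBCBABCAABABCAABABCCBABC…BCCBCBABCCBABCAABAABABCCBABCAABCBCBABCAABABCAABABCCBABCAAB  (len 965)
[8] CBCBABCCBABCAABCBCBABCCBABCAABAABABCCBABCAABCBCBABCCBCBABC…BABCAABCBCBABCCBABCAABCBCBABCCBABCAABAABABCCBABCAABCBCBABC  (len 2551)

965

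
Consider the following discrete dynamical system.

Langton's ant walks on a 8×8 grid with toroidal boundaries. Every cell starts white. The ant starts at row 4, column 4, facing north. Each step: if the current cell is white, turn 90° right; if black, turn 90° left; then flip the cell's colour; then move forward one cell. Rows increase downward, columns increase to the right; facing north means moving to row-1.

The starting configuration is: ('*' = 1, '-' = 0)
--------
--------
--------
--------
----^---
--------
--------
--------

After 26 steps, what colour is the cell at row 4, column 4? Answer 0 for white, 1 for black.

0

k=0  --------
--------
--------
--------
----^---
--------
--------
--------
k=1  --------
--------
--------
--------
----*>--
--------
--------
--------
k=2  --------
--------
--------
--------
----**--
-----v--
--------
--------
k=3  --------
--------
--------
--------
----**--
----<*--
--------
--------
k=4  --------
--------
--------
--------
----^*--
----**--
--------
--------
k=5  --------
--------
--------
--------
---<-*--
----**--
--------
--------
k=6  --------
--------
--------
---^----
---*-*--
----**--
--------
--------
k=7  --------
--------
--------
---*>---
---*-*--
----**--
--------
--------
k=8  --------
--------
--------
---**---
---*v*--
----**--
--------
--------
k=9  --------
--------
--------
---**---
---<**--
----**--
--------
--------
k=10  --------
--------
--------
---**---
----**--
---v**--
--------
--------
k=11  --------
--------
--------
---**---
----**--
--<***--
--------
--------
k=12  --------
--------
--------
---**---
--^-**--
--****--
--------
--------
k=13  --------
--------
--------
---**---
--*>**--
--****--
--------
--------
k=14  --------
--------
--------
---**---
--****--
--*v**--
--------
--------
k=15  --------
--------
--------
---**---
--****--
--*->*--
--------
--------
k=16  --------
--------
--------
---**---
--**^*--
--*--*--
--------
--------
k=17  --------
--------
--------
---**---
--*<-*--
--*--*--
--------
--------
k=18  --------
--------
--------
---**---
--*--*--
--*v-*--
--------
--------
k=19  --------
--------
--------
---**---
--*--*--
--<*-*--
--------
--------
k=20  --------
--------
--------
---**---
--*--*--
---*-*--
--v-----
--------
k=21  --------
--------
--------
---**---
--*--*--
---*-*--
-<*-----
--------
k=22  --------
--------
--------
---**---
--*--*--
-^-*-*--
-**-----
--------
k=23  --------
--------
--------
---**---
--*--*--
-*>*-*--
-**-----
--------
k=24  --------
--------
--------
---**---
--*--*--
-***-*--
-*v-----
--------
k=25  --------
--------
--------
---**---
--*--*--
-***-*--
-*->----
--------
k=26  --------
--------
--------
---**---
--*--*--
-***-*--
-*-*----
---v----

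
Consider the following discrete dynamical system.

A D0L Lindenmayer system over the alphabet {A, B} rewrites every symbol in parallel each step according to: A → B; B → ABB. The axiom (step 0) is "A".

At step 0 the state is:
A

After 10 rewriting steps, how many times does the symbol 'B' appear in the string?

2378

gen 0: A
gen 1: B
gen 2: ABB
gen 3: BABBABB
gen 4: ABBBABBABBBABBABB
gen 5: BABBABBABBBABBABBBABBABBABBBABBABBBABBABB
gen 6: ABBBABBABBBABBABBBABBABBABBBABBABBBABBABBABBBABBABBBABBABBBABBABBABBBABBABBBABBABBABBBABBABBBABBABB
gen 7: BABBABBABBBABBABBBABBABBABBBABBABBBABBABBABBBABBABBBABBABB…ABBBABBABBBABBABBBABBABBABBBABBABBBABBABBABBBABBABBBABBABB  (len 239)
gen 8: ABBBABBABBBABBABBBABBABBABBBABBABBBABBABBABBBABBABBBABBABB…ABBBABBABBBABBABBBABBABBABBBABBABBBABBABBABBBABBABBBABBABB  (len 577)
gen 9: BABBABBABBBABBABBBABBABBABBBABBABBBABBABBABBBABBABBBABBABB…ABBBABBABBBABBABBBABBABBABBBABBABBBABBABBABBBABBABBBABBABB  (len 1393)
gen 10: ABBBABBABBBABBABBBABBABBABBBABBABBBABBABBABBBABBABBBABBABB…ABBBABBABBBABBABBBABBABBABBBABBABBBABBABBABBBABBABBBABBABB  (len 3363)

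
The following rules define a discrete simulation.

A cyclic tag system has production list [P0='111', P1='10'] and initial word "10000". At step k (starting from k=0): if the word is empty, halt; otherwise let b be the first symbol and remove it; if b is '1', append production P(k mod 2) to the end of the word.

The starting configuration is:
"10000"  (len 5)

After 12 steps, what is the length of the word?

[0] "10000"  (len 5)
[1] "0000111"  (len 7)
[2] "000111"  (len 6)
[3] "00111"  (len 5)
[4] "0111"  (len 4)
[5] "111"  (len 3)
[6] "1110"  (len 4)
[7] "110111"  (len 6)
[8] "1011110"  (len 7)
[9] "011110111"  (len 9)
[10] "11110111"  (len 8)
[11] "1110111111"  (len 10)
[12] "11011111110"  (len 11)

11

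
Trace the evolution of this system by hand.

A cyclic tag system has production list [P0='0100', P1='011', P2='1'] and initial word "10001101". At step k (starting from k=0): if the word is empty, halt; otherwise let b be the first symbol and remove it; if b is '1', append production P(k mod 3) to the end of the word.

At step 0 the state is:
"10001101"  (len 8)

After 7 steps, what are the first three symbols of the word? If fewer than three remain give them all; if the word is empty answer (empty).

101

step 0: "10001101"  (len 8)
step 1: "00011010100"  (len 11)
step 2: "0011010100"  (len 10)
step 3: "011010100"  (len 9)
step 4: "11010100"  (len 8)
step 5: "1010100011"  (len 10)
step 6: "0101000111"  (len 10)
step 7: "101000111"  (len 9)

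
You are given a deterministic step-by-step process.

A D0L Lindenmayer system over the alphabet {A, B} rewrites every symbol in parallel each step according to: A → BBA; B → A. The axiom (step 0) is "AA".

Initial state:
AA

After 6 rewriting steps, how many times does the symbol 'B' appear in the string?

step 0: AA
step 1: BBABBA
step 2: AABBAAABBA
step 3: BBABBAAABBABBABBAAABBA
step 4: AABBAAABBABBABBAAABBAAABBAAABBABBABBAAABBA
step 5: BBABBAAABBABBABBAAABBAAABBAAABBABBABBAAABBABBABBAAABBABBABBAAABBAAABBAAABBABBABBAAABBA
step 6: AABBAAABBABBABBAAABBAAABBAAABBABBABBAAABBABBABBAAABBABBABB…ABBABBABBAAABBABBABBAAABBABBABBAAABBAAABBAAABBABBABBAAABBA  (len 170)

84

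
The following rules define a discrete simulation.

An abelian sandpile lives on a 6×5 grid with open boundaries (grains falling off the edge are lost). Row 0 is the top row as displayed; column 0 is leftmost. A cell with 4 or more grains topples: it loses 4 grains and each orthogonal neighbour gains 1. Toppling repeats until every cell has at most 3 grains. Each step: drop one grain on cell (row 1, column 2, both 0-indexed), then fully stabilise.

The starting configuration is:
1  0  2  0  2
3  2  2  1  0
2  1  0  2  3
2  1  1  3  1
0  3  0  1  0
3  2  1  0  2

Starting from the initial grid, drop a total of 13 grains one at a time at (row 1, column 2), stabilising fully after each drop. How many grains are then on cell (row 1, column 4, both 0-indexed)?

2

[0] 1  0  2  0  2
3  2  2  1  0
2  1  0  2  3
2  1  1  3  1
0  3  0  1  0
3  2  1  0  2
[1] 1  0  2  0  2
3  2  3  1  0
2  1  0  2  3
2  1  1  3  1
0  3  0  1  0
3  2  1  0  2
[2] 1  0  3  0  2
3  3  0  2  0
2  1  1  2  3
2  1  1  3  1
0  3  0  1  0
3  2  1  0  2
[3] 1  0  3  0  2
3  3  1  2  0
2  1  1  2  3
2  1  1  3  1
0  3  0  1  0
3  2  1  0  2
[4] 1  0  3  0  2
3  3  2  2  0
2  1  1  2  3
2  1  1  3  1
0  3  0  1  0
3  2  1  0  2
[5] 1  0  3  0  2
3  3  3  2  0
2  1  1  2  3
2  1  1  3  1
0  3  0  1  0
3  2  1  0  2
[6] 2  2  0  1  2
0  1  2  3  0
3  2  2  2  3
2  1  1  3  1
0  3  0  1  0
3  2  1  0  2
[7] 2  2  0  1  2
0  1  3  3  0
3  2  2  2  3
2  1  1  3  1
0  3  0  1  0
3  2  1  0  2
[8] 2  2  1  2  2
0  2  1  0  1
3  2  3  3  3
2  1  1  3  1
0  3  0  1  0
3  2  1  0  2
[9] 2  2  1  2  2
0  2  2  0  1
3  2  3  3  3
2  1  1  3  1
0  3  0  1  0
3  2  1  0  2
[10] 2  2  1  2  2
0  2  3  0  1
3  2  3  3  3
2  1  1  3  1
0  3  0  1  0
3  2  1  0  2
[11] 2  2  2  2  2
0  3  1  2  2
3  3  1  2  0
2  1  3  0  3
0  3  0  2  0
3  2  1  0  2
[12] 2  2  2  2  2
0  3  2  2  2
3  3  1  2  0
2  1  3  0  3
0  3  0  2  0
3  2  1  0  2
[13] 2  2  2  2  2
0  3  3  2  2
3  3  1  2  0
2  1  3  0  3
0  3  0  2  0
3  2  1  0  2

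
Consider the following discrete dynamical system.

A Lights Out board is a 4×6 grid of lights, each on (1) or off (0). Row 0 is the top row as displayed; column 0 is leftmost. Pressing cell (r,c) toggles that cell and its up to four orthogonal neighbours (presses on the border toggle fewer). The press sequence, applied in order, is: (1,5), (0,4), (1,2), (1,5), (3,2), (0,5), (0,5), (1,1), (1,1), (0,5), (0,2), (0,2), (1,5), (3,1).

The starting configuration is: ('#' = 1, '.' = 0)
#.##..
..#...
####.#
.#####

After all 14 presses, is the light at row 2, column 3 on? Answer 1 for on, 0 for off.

k=0  #.##..
..#...
####.#
.#####
k=1  #.##.#
..#.##
####..
.#####
k=2  #.#.#.
..#..#
####..
.#####
k=3  #...#.
.#.#.#
##.#..
.#####
k=4  #...##
.#.##.
##.#.#
.#####
k=5  #...##
.#.##.
####.#
....##
k=6  #.....
.#.###
####.#
....##
k=7  #...##
.#.##.
####.#
....##
k=8  ##..##
#.###.
#.##.#
....##
k=9  #...##
.#.##.
####.#
....##
k=10  #.....
.#.###
####.#
....##
k=11  ####..
.#####
####.#
....##
k=12  #.....
.#.###
####.#
....##
k=13  #....#
.#.#..
####..
....##
k=14  #....#
.#.#..
#.##..
###.##

1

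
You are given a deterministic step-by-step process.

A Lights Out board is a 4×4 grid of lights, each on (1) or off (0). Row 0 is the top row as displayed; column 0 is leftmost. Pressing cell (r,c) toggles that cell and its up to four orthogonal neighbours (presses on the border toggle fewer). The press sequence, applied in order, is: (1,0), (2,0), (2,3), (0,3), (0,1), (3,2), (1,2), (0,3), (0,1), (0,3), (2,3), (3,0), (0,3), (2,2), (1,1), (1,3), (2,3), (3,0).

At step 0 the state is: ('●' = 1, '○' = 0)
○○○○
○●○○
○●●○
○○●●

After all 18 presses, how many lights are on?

[0] ○○○○
○●○○
○●●○
○○●●
[1] ●○○○
●○○○
●●●○
○○●●
[2] ●○○○
○○○○
○○●○
●○●●
[3] ●○○○
○○○●
○○○●
●○●○
[4] ●○●●
○○○○
○○○●
●○●○
[5] ○●○●
○●○○
○○○●
●○●○
[6] ○●○●
○●○○
○○●●
●●○●
[7] ○●●●
○○●●
○○○●
●●○●
[8] ○●○○
○○●○
○○○●
●●○●
[9] ●○●○
○●●○
○○○●
●●○●
[10] ●○○●
○●●●
○○○●
●●○●
[11] ●○○●
○●●○
○○●○
●●○○
[12] ●○○●
○●●○
●○●○
○○○○
[13] ●○●○
○●●●
●○●○
○○○○
[14] ●○●○
○●○●
●●○●
○○●○
[15] ●●●○
●○●●
●○○●
○○●○
[16] ●●●●
●○○○
●○○○
○○●○
[17] ●●●●
●○○●
●○●●
○○●●
[18] ●●●●
●○○●
○○●●
●●●●

12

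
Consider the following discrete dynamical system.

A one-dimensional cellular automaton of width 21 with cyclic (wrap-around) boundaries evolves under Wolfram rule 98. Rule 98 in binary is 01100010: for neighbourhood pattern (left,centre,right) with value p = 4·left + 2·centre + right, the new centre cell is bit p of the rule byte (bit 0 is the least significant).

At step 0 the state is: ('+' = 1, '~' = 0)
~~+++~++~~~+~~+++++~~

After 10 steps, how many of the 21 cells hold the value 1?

7

gen 0: ~~+++~++~~~+~~+++++~~
gen 1: ~+~~++~+~~+~~+~~~~+~~
gen 2: +~~+~++~~+~~+~~~~+~~~
gen 3: ~~+~+~+~+~~+~~~~+~~~+
gen 4: ~+~+~+~+~~+~~~~+~~~+~
gen 5: +~+~+~+~~+~~~~+~~~+~~
gen 6: ~+~+~+~~+~~~~+~~~+~~+
gen 7: +~+~+~~+~~~~+~~~+~~+~
gen 8: ~+~+~~+~~~~+~~~+~~+~+
gen 9: +~+~~+~~~~+~~~+~~+~+~
gen 10: ~+~~+~~~~+~~~+~~+~+~+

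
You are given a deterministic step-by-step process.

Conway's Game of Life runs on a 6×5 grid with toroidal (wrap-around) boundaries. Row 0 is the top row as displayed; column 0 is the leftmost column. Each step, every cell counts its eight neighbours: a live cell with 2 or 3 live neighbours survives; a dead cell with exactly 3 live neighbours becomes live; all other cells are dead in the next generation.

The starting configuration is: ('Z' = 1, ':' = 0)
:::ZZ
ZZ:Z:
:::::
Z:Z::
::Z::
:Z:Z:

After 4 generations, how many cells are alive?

12

step 0: :::ZZ
ZZ:Z:
:::::
Z:Z::
::Z::
:Z:Z:
step 1: :Z:Z:
Z:ZZ:
Z:Z:Z
:Z:::
::ZZ:
:::ZZ
step 2: ZZ:::
Z::::
Z:Z:Z
ZZ::Z
::ZZZ
::::Z
step 3: ZZ::Z
:::::
:::Z:
:::::
:ZZ::
:ZZ:Z
step 4: :ZZZZ
Z:::Z
:::::
::Z::
ZZZZ:
::::Z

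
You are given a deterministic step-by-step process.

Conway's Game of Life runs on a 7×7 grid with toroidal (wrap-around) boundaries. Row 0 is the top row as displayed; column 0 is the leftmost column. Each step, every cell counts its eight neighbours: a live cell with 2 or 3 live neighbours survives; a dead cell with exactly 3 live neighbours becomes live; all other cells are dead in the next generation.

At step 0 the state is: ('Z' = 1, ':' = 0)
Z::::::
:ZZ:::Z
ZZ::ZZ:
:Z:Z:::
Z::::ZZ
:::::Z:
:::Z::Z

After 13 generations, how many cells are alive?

20

0) Z::::::
:ZZ:::Z
ZZ::ZZ:
:Z:Z:::
Z::::ZZ
:::::Z:
:::Z::Z
1) ZZZ:::Z
::Z::ZZ
:::ZZZZ
:ZZ::::
Z:::ZZZ
Z:::ZZ:
::::::Z
2) :ZZ::::
::Z::::
ZZ:ZZ:Z
:ZZ::::
Z::ZZ::
Z:::Z::
:::::::
3) :ZZ::::
:::::::
Z::Z:::
:::::ZZ
Z:ZZZ::
:::ZZ::
:Z:::::
4) :ZZ::::
:ZZ::::
::::::Z
ZZZ::ZZ
::Z:::Z
:Z::Z::
:Z:Z:::
5) Z::Z:::
ZZZ::::
:::::ZZ
:ZZ::Z:
::ZZ::Z
ZZ:Z:::
ZZ:Z:::
6) :::Z::Z
ZZZ::::
:::::ZZ
ZZZZZZ:
:::ZZ:Z
:::ZZ:Z
:::ZZ:Z
7) :Z:ZZZZ
ZZZ::Z:
:::::Z:
ZZZ::::
:Z::::Z
Z:Z:::Z
Z:Z:::Z
8) :::ZZ::
ZZZZ:::
:::::::
ZZZ:::Z
::::::Z
::Z::Z:
::Z:Z::
9) ::::Z::
:ZZZZ::
:::Z::Z
ZZ::::Z
::Z::ZZ
:::Z:Z:
::Z:ZZ:
10) :Z:::::
::Z:ZZ:
:::ZZZZ
:ZZ::::
:ZZ:ZZ:
::ZZ:::
:::::Z:
11) ::::ZZ:
::Z:::Z
:Z::::Z
ZZ::::Z
::::Z::
:ZZZ:Z:
::Z::::
12) :::Z:Z:
Z:::::Z
:ZZ::ZZ
:Z:::ZZ
:::ZZZZ
:ZZZZ::
:ZZ::Z:
13) ZZZ:ZZ:
ZZZ:Z::
:ZZ::::
:Z:Z:::
:Z::::Z
ZZ::::Z
:Z:::Z:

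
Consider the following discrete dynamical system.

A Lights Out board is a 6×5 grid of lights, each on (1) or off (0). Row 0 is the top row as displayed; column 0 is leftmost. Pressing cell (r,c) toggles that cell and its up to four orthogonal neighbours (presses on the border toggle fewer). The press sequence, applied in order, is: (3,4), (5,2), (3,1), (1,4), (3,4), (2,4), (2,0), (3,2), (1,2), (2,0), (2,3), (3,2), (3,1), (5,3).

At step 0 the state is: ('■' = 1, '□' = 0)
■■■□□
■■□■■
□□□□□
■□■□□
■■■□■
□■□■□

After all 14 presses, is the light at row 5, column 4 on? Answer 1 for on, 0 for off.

1

gen 0: ■■■□□
■■□■■
□□□□□
■□■□□
■■■□■
□■□■□
gen 1: ■■■□□
■■□■■
□□□□■
■□■■■
■■■□□
□■□■□
gen 2: ■■■□□
■■□■■
□□□□■
■□■■■
■■□□□
□□■□□
gen 3: ■■■□□
■■□■■
□■□□■
□■□■■
■□□□□
□□■□□
gen 4: ■■■□■
■■□□□
□■□□□
□■□■■
■□□□□
□□■□□
gen 5: ■■■□■
■■□□□
□■□□■
□■□□□
■□□□■
□□■□□
gen 6: ■■■□■
■■□□■
□■□■□
□■□□■
■□□□■
□□■□□
gen 7: ■■■□■
□■□□■
■□□■□
■■□□■
■□□□■
□□■□□
gen 8: ■■■□■
□■□□■
■□■■□
■□■■■
■□■□■
□□■□□
gen 9: ■■□□■
□□■■■
■□□■□
■□■■■
■□■□■
□□■□□
gen 10: ■■□□■
■□■■■
□■□■□
□□■■■
■□■□■
□□■□□
gen 11: ■■□□■
■□■□■
□■■□■
□□■□■
■□■□■
□□■□□
gen 12: ■■□□■
■□■□■
□■□□■
□■□■■
■□□□■
□□■□□
gen 13: ■■□□■
■□■□■
□□□□■
■□■■■
■■□□■
□□■□□
gen 14: ■■□□■
■□■□■
□□□□■
■□■■■
■■□■■
□□□■■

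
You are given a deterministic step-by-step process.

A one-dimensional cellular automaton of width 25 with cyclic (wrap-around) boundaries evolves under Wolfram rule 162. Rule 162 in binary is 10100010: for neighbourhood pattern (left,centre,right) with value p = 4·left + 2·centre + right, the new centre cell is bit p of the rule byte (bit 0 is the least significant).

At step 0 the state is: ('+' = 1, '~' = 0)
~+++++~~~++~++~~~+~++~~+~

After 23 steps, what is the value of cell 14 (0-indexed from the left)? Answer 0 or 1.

1

step 0: ~+++++~~~++~++~~~+~++~~+~
step 1: +~+++~~~+~~+~~~~+~+~~~+~~
step 2: ~+~+~~~+~~+~~~~+~+~~~+~~+
step 3: +~+~~~+~~+~~~~+~+~~~+~~+~
step 4: ~+~~~+~~+~~~~+~+~~~+~~+~+
step 5: +~~~+~~+~~~~+~+~~~+~~+~+~
step 6: ~~~+~~+~~~~+~+~~~+~~+~+~+
step 7: ~~+~~+~~~~+~+~~~+~~+~+~+~
step 8: ~+~~+~~~~+~+~~~+~~+~+~+~~
step 9: +~~+~~~~+~+~~~+~~+~+~+~~~
step 10: ~~+~~~~+~+~~~+~~+~+~+~~~+
step 11: ~+~~~~+~+~~~+~~+~+~+~~~+~
step 12: +~~~~+~+~~~+~~+~+~+~~~+~~
step 13: ~~~~+~+~~~+~~+~+~+~~~+~~+
step 14: ~~~+~+~~~+~~+~+~+~~~+~~+~
step 15: ~~+~+~~~+~~+~+~+~~~+~~+~~
step 16: ~+~+~~~+~~+~+~+~~~+~~+~~~
step 17: +~+~~~+~~+~+~+~~~+~~+~~~~
step 18: ~+~~~+~~+~+~+~~~+~~+~~~~+
step 19: +~~~+~~+~+~+~~~+~~+~~~~+~
step 20: ~~~+~~+~+~+~~~+~~+~~~~+~+
step 21: ~~+~~+~+~+~~~+~~+~~~~+~+~
step 22: ~+~~+~+~+~~~+~~+~~~~+~+~~
step 23: +~~+~+~+~~~+~~+~~~~+~+~~~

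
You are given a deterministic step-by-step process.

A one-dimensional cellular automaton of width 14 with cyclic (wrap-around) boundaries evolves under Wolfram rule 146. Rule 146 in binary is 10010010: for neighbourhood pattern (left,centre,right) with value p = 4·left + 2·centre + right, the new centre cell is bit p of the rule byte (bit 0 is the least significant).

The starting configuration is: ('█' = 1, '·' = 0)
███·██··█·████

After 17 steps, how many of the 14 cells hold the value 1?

4

gen 0: ███·██··█·████
gen 1: ██····██···███
gen 2: █·█··█··█·█·██
gen 3: ···██·██·····█
gen 4: █·█·····█···█·
gen 5: ···█···█·█·█··
gen 6: ··█·█·█·····█·
gen 7: ·█·····█···█·█
gen 8: ··█···█·█·█···
gen 9: ·█·█·█·····█··
gen 10: █·····█···█·█·
gen 11: ·█···█·█·█····
gen 12: █·█·█·····█···
gen 13: ·····█···█·█·█
gen 14: █···█·█·█·····
gen 15: ·█·█·····█···█
gen 16: ····█···█·█·█·
gen 17: ···█·█·█·····█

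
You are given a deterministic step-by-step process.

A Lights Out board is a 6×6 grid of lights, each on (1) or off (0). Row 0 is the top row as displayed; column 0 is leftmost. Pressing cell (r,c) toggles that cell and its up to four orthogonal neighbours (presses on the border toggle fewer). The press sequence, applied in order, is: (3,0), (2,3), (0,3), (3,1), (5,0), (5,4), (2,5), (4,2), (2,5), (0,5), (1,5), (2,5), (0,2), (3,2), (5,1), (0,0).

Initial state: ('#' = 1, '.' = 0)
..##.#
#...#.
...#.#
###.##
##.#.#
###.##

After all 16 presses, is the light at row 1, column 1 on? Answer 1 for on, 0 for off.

[0] ..##.#
#...#.
...#.#
###.##
##.#.#
###.##
[1] ..##.#
#...#.
#..#.#
..#.##
.#.#.#
###.##
[2] ..##.#
#..##.
#.#.##
..####
.#.#.#
###.##
[3] ....##
#...#.
#.#.##
..####
.#.#.#
###.##
[4] ....##
#...#.
###.##
##.###
...#.#
###.##
[5] ....##
#...#.
###.##
##.###
#..#.#
..#.##
[6] ....##
#...#.
###.##
##.###
#..###
..##..
[7] ....##
#...##
###...
##.##.
#..###
..##..
[8] ....##
#...##
###...
#####.
###.##
...#..
[9] ....##
#...#.
###.##
######
###.##
...#..
[10] ......
#...##
###.##
######
###.##
...#..
[11] .....#
#.....
###.#.
######
###.##
...#..
[12] .....#
#....#
###..#
#####.
###.##
...#..
[13] .###.#
#.#..#
###..#
#####.
###.##
...#..
[14] .###.#
#.#..#
##...#
#...#.
##..##
...#..
[15] .###.#
#.#..#
##...#
#...#.
#...##
####..
[16] #.##.#
..#..#
##...#
#...#.
#...##
####..

0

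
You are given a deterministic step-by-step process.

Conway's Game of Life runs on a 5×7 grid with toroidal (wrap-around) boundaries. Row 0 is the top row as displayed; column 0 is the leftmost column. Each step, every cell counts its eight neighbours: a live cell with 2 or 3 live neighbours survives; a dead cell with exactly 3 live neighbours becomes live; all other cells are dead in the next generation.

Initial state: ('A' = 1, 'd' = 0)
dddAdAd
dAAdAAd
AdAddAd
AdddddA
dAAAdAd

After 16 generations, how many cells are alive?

k=0  dddAdAd
dAAdAAd
AdAddAd
AdddddA
dAAAdAd
k=1  dddddAA
dAAddAd
AdAAAAd
AddAAAd
AAAAdAd
k=2  dddAdAd
AAAdddd
Adddddd
Adddddd
AAAAddd
k=3  dddAAdA
AAAdddA
AdddddA
AdAdddA
AAAAAdA
k=4  ddddAdd
dAAAddd
ddAddAd
ddAdddd
ddddAdd
k=5  ddAdAdd
dAAAAdd
ddddddd
dddAddd
dddAddd
k=6  dAddAdd
dAAdAdd
ddddAdd
ddddddd
ddAAAdd
k=7  dAddAAd
dAAdAAd
dddAddd
ddddAdd
ddAAAdd
k=8  dAddddd
dAAddAd
ddAAdAd
ddAdAdd
ddAdddd
k=9  dAddddd
dAdAAdd
dddddAd
dAAdAdd
dAAAddd
k=10  AAddAdd
ddAdAdd
dAdddAd
dAddAdd
AddAddd
k=11  AAAdAdd
AdAAAAd
dAAAAAd
AAAdAdd
AdAAAdd
k=12  Adddddd
Adddddd
ddddddd
AdddddA
ddddAAA
k=13  AddddAd
ddddddd
AdddddA
AdddddA
dddddAd
k=14  ddddddA
Adddddd
AdddddA
AddddAd
AddddAd
k=15  AdddddA
Adddddd
AAddddd
AAdddAd
AddddAd
k=16  AAddddd
ddddddd
ddddddd
ddddddd
dddddAd

3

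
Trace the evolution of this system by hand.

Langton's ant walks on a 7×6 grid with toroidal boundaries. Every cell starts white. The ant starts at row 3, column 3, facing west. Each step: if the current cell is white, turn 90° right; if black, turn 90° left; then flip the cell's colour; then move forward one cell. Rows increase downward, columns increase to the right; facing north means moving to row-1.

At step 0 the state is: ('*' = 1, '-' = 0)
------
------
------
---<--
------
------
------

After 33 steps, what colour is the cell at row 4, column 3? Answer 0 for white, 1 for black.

step 0: ------
------
------
---<--
------
------
------
step 1: ------
------
---^--
---*--
------
------
------
step 2: ------
------
---*>-
---*--
------
------
------
step 3: ------
------
---**-
---*v-
------
------
------
step 4: ------
------
---**-
---<*-
------
------
------
step 5: ------
------
---**-
----*-
---v--
------
------
step 6: ------
------
---**-
----*-
--<*--
------
------
step 7: ------
------
---**-
--^-*-
--**--
------
------
step 8: ------
------
---**-
--*>*-
--**--
------
------
step 9: ------
------
---**-
--***-
--*v--
------
------
step 10: ------
------
---**-
--***-
--*->-
------
------
step 11: ------
------
---**-
--***-
--*-*-
----v-
------
step 12: ------
------
---**-
--***-
--*-*-
---<*-
------
step 13: ------
------
---**-
--***-
--*^*-
---**-
------
step 14: ------
------
---**-
--***-
--**>-
---**-
------
step 15: ------
------
---**-
--**^-
--**--
---**-
------
step 16: ------
------
---**-
--*<--
--**--
---**-
------
step 17: ------
------
---**-
--*---
--*v--
---**-
------
step 18: ------
------
---**-
--*---
--*->-
---**-
------
step 19: ------
------
---**-
--*---
--*-*-
---*v-
------
step 20: ------
------
---**-
--*---
--*-*-
---*->
------
step 21: ------
------
---**-
--*---
--*-*-
---*-*
-----v
step 22: ------
------
---**-
--*---
--*-*-
---*-*
----<*
step 23: ------
------
---**-
--*---
--*-*-
---*^*
----**
step 24: ------
------
---**-
--*---
--*-*-
---**>
----**
step 25: ------
------
---**-
--*---
--*-*^
---**-
----**
step 26: ------
------
---**-
--*---
>-*-**
---**-
----**
step 27: ------
------
---**-
--*---
*-*-**
v--**-
----**
step 28: ------
------
---**-
--*---
*-*-**
*--**<
----**
step 29: ------
------
---**-
--*---
*-*-*^
*--***
----**
step 30: ------
------
---**-
--*---
*-*-<-
*--***
----**
step 31: ------
------
---**-
--*---
*-*---
*--*v*
----**
step 32: ------
------
---**-
--*---
*-*---
*--*->
----**
step 33: ------
------
---**-
--*---
*-*--^
*--*--
----**

0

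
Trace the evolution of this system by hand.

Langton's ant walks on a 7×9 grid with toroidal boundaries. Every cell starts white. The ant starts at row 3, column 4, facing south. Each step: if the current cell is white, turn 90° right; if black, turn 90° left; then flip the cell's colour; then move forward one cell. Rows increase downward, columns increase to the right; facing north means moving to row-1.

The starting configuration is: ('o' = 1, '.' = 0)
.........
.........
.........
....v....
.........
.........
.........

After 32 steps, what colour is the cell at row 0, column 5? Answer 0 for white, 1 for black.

1

[0] .........
.........
.........
....v....
.........
.........
.........
[1] .........
.........
.........
...<o....
.........
.........
.........
[2] .........
.........
...^.....
...oo....
.........
.........
.........
[3] .........
.........
...o>....
...oo....
.........
.........
.........
[4] .........
.........
...oo....
...ov....
.........
.........
.........
[5] .........
.........
...oo....
...o.>...
.........
.........
.........
[6] .........
.........
...oo....
...o.o...
.....v...
.........
.........
[7] .........
.........
...oo....
...o.o...
....<o...
.........
.........
[8] .........
.........
...oo....
...o^o...
....oo...
.........
.........
[9] .........
.........
...oo....
...oo>...
....oo...
.........
.........
[10] .........
.........
...oo^...
...oo....
....oo...
.........
.........
[11] .........
.........
...ooo>..
...oo....
....oo...
.........
.........
[12] .........
.........
...oooo..
...oo.v..
....oo...
.........
.........
[13] .........
.........
...oooo..
...oo<o..
....oo...
.........
.........
[14] .........
.........
...oo^o..
...oooo..
....oo...
.........
.........
[15] .........
.........
...o<.o..
...oooo..
....oo...
.........
.........
[16] .........
.........
...o..o..
...ovoo..
....oo...
.........
.........
[17] .........
.........
...o..o..
...o.>o..
....oo...
.........
.........
[18] .........
.........
...o.^o..
...o..o..
....oo...
.........
.........
[19] .........
.........
...o.o>..
...o..o..
....oo...
.........
.........
[20] .........
......^..
...o.o...
...o..o..
....oo...
.........
.........
[21] .........
......o>.
...o.o...
...o..o..
....oo...
.........
.........
[22] .........
......oo.
...o.o.v.
...o..o..
....oo...
.........
.........
[23] .........
......oo.
...o.o<o.
...o..o..
....oo...
.........
.........
[24] .........
......^o.
...o.ooo.
...o..o..
....oo...
.........
.........
[25] .........
.....<.o.
...o.ooo.
...o..o..
....oo...
.........
.........
[26] .....^...
.....o.o.
...o.ooo.
...o..o..
....oo...
.........
.........
[27] .....o>..
.....o.o.
...o.ooo.
...o..o..
....oo...
.........
.........
[28] .....oo..
.....ovo.
...o.ooo.
...o..o..
....oo...
.........
.........
[29] .....oo..
.....<oo.
...o.ooo.
...o..o..
....oo...
.........
.........
[30] .....oo..
......oo.
...o.voo.
...o..o..
....oo...
.........
.........
[31] .....oo..
......oo.
...o..>o.
...o..o..
....oo...
.........
.........
[32] .....oo..
......^o.
...o...o.
...o..o..
....oo...
.........
.........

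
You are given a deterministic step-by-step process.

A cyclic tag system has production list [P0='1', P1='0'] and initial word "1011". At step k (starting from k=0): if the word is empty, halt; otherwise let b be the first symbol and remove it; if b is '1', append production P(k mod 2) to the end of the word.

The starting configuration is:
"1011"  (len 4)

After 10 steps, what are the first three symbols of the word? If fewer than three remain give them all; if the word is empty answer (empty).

0) "1011"  (len 4)
1) "0111"  (len 4)
2) "111"  (len 3)
3) "111"  (len 3)
4) "110"  (len 3)
5) "101"  (len 3)
6) "010"  (len 3)
7) "10"  (len 2)
8) "00"  (len 2)
9) "0"  (len 1)
10) (halted — word empty)

(empty)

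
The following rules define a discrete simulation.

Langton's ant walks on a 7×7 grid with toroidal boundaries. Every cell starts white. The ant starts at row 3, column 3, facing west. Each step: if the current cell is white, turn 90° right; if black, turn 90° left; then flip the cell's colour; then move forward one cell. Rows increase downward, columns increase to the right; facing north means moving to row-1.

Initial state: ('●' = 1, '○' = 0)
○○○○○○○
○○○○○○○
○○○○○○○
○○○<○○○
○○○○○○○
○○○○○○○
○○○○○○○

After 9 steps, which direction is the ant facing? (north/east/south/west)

gen 0: ○○○○○○○
○○○○○○○
○○○○○○○
○○○<○○○
○○○○○○○
○○○○○○○
○○○○○○○
gen 1: ○○○○○○○
○○○○○○○
○○○^○○○
○○○●○○○
○○○○○○○
○○○○○○○
○○○○○○○
gen 2: ○○○○○○○
○○○○○○○
○○○●>○○
○○○●○○○
○○○○○○○
○○○○○○○
○○○○○○○
gen 3: ○○○○○○○
○○○○○○○
○○○●●○○
○○○●v○○
○○○○○○○
○○○○○○○
○○○○○○○
gen 4: ○○○○○○○
○○○○○○○
○○○●●○○
○○○<●○○
○○○○○○○
○○○○○○○
○○○○○○○
gen 5: ○○○○○○○
○○○○○○○
○○○●●○○
○○○○●○○
○○○v○○○
○○○○○○○
○○○○○○○
gen 6: ○○○○○○○
○○○○○○○
○○○●●○○
○○○○●○○
○○<●○○○
○○○○○○○
○○○○○○○
gen 7: ○○○○○○○
○○○○○○○
○○○●●○○
○○^○●○○
○○●●○○○
○○○○○○○
○○○○○○○
gen 8: ○○○○○○○
○○○○○○○
○○○●●○○
○○●>●○○
○○●●○○○
○○○○○○○
○○○○○○○
gen 9: ○○○○○○○
○○○○○○○
○○○●●○○
○○●●●○○
○○●v○○○
○○○○○○○
○○○○○○○

south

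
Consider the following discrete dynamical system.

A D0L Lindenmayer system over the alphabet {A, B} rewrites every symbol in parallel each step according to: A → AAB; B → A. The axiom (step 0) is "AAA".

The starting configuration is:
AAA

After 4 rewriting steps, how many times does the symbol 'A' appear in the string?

t=0: AAA
t=1: AABAABAAB
t=2: AABAABAAABAABAAABAABA
t=3: AABAABAAABAABAAABAABAABAAABAABAAABAABAABAAABAABAAAB
t=4: AABAABAAABAABAAABAABAABAAABAABAAABAABAABAAABAABAAABAABAAAB…AABAABAAABAABAABAAABAABAAABAABAAABAABAABAAABAABAAABAABAABA  (len 123)

87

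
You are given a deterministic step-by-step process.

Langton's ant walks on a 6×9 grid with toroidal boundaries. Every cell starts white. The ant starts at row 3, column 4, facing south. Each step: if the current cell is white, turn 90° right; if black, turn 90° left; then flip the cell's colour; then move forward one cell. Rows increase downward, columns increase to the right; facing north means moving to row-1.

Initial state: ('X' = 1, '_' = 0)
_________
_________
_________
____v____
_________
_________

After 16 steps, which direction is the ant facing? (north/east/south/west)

step 0: _________
_________
_________
____v____
_________
_________
step 1: _________
_________
_________
___<X____
_________
_________
step 2: _________
_________
___^_____
___XX____
_________
_________
step 3: _________
_________
___X>____
___XX____
_________
_________
step 4: _________
_________
___XX____
___Xv____
_________
_________
step 5: _________
_________
___XX____
___X_>___
_________
_________
step 6: _________
_________
___XX____
___X_X___
_____v___
_________
step 7: _________
_________
___XX____
___X_X___
____<X___
_________
step 8: _________
_________
___XX____
___X^X___
____XX___
_________
step 9: _________
_________
___XX____
___XX>___
____XX___
_________
step 10: _________
_________
___XX^___
___XX____
____XX___
_________
step 11: _________
_________
___XXX>__
___XX____
____XX___
_________
step 12: _________
_________
___XXXX__
___XX_v__
____XX___
_________
step 13: _________
_________
___XXXX__
___XX<X__
____XX___
_________
step 14: _________
_________
___XX^X__
___XXXX__
____XX___
_________
step 15: _________
_________
___X<_X__
___XXXX__
____XX___
_________
step 16: _________
_________
___X__X__
___XvXX__
____XX___
_________

south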